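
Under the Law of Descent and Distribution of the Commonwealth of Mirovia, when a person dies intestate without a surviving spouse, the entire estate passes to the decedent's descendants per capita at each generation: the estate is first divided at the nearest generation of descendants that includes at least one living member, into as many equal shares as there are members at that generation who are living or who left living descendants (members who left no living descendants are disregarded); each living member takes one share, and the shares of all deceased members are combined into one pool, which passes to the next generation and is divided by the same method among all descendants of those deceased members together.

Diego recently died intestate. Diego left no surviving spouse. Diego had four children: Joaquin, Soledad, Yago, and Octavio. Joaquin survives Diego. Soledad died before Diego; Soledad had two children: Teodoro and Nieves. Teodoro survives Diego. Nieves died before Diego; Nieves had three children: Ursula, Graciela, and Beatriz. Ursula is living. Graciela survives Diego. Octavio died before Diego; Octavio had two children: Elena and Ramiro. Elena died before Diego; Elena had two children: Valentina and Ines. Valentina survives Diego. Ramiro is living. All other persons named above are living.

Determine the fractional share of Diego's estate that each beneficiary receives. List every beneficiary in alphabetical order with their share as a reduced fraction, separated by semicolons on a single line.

There is no surviving spouse, so the entire estate passes to Diego's descendants per capita at each generation.
At generation 1 (Joaquin, Soledad, Yago, Octavio) there are 4 shares of (1)/4 = 1/4 each.
Living: Joaquin and Yago — each takes 1/4.
Deceased: Soledad and Octavio. Their combined 1/2 is pooled and carried to generation 2.
At generation 2 (Teodoro, Nieves, Elena, Ramiro) there are 4 shares of (1/2)/4 = 1/8 each.
Living: Teodoro and Ramiro — each takes 1/8.
Deceased: Nieves and Elena. Their combined 1/4 is pooled and carried to generation 3.
At generation 3 (Ursula, Graciela, Beatriz, Valentina, Ines) there are 5 shares of (1/4)/5 = 1/20 each.
Living: Ursula, Graciela, Beatriz, Valentina, and Ines — each takes 1/20.

Beatriz 1/20; Graciela 1/20; Ines 1/20; Joaquin 1/4; Ramiro 1/8; Teodoro 1/8; Ursula 1/20; Valentina 1/20; Yago 1/4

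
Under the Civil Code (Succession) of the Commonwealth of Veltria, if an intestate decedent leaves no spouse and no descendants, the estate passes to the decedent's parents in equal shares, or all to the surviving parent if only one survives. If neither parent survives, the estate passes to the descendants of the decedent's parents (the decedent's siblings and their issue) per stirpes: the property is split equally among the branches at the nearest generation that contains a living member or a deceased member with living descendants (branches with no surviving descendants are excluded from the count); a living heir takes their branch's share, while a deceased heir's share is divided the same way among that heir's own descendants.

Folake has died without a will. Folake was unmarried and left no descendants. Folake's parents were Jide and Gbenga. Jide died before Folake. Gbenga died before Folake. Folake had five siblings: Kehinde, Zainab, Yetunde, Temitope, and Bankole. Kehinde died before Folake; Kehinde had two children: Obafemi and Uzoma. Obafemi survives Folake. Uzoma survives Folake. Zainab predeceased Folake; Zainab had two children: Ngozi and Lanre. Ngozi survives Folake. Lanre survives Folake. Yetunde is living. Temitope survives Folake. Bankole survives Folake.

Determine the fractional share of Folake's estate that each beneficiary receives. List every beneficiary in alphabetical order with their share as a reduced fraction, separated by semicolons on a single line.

Bankole 1/5; Lanre 1/10; Ngozi 1/10; Obafemi 1/10; Temitope 1/5; Uzoma 1/10; Yetunde 1/5

Neither parent survives and there are no descendants, so the estate passes to Folake's siblings and their issue per stirpes.
The estate is divided into 5 equal shares of 1/5 among Kehinde, Zainab, Yetunde, Temitope, Bankole.
Kehinde predeceased; the 1/5 allotted to Kehinde's branch passes to Kehinde's issue by representation.
The 1/5 is divided into 2 equal shares of 1/10 among Obafemi, Uzoma.
Obafemi is living and takes 1/10.
Uzoma is living and takes 1/10.
Zainab predeceased; the 1/5 allotted to Zainab's branch passes to Zainab's issue by representation.
The 1/5 is divided into 2 equal shares of 1/10 among Ngozi, Lanre.
Ngozi is living and takes 1/10.
Lanre is living and takes 1/10.
Yetunde is living and takes 1/5.
Temitope is living and takes 1/5.
Bankole is living and takes 1/5.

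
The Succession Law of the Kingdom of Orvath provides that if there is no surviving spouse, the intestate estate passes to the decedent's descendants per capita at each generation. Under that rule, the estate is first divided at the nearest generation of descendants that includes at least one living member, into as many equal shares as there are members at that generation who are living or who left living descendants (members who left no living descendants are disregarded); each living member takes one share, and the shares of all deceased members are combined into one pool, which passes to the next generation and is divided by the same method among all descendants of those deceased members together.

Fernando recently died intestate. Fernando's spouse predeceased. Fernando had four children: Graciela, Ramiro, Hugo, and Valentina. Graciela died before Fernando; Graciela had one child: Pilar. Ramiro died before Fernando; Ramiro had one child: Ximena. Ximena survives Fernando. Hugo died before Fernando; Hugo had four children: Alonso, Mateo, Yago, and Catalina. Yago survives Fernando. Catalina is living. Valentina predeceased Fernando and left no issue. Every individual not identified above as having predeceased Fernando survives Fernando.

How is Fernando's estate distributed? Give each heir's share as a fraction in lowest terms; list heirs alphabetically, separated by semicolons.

Alonso 1/6; Catalina 1/6; Mateo 1/6; Pilar 1/6; Ximena 1/6; Yago 1/6

There is no surviving spouse, so the entire estate passes to Fernando's descendants per capita at each generation.
No one at generation 1 (Graciela, Ramiro, Hugo) is living; moving to the next generation.
At generation 2 (Pilar, Ximena, Alonso, Mateo, Yago, Catalina) there are 6 shares of (1)/6 = 1/6 each.
Living: Pilar, Ximena, Alonso, Mateo, Yago, and Catalina — each takes 1/6.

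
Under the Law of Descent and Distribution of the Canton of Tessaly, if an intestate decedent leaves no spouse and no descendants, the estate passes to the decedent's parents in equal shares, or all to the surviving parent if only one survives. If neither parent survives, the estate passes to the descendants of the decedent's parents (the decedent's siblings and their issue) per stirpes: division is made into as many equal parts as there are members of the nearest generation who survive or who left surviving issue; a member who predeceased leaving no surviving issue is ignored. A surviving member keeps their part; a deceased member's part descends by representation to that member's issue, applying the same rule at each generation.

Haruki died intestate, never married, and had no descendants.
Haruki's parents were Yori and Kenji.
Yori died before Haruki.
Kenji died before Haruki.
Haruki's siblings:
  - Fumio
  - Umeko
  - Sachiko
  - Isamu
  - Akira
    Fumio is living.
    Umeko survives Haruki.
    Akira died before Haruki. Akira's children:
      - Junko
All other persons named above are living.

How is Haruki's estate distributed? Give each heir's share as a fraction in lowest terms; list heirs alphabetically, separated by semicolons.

Neither parent survives and there are no descendants, so the estate passes to Haruki's siblings and their issue per stirpes.
The estate is divided into 5 equal shares of 1/5 among Fumio, Umeko, Sachiko, Isamu, Akira.
Fumio is living and takes 1/5.
Umeko is living and takes 1/5.
Sachiko is living and takes 1/5.
Isamu is living and takes 1/5.
Akira predeceased; the 1/5 allotted to Akira's branch passes to Akira's issue by representation.
Junko is the sole taker at this level and receives the full 1/5.

Fumio 1/5; Isamu 1/5; Junko 1/5; Sachiko 1/5; Umeko 1/5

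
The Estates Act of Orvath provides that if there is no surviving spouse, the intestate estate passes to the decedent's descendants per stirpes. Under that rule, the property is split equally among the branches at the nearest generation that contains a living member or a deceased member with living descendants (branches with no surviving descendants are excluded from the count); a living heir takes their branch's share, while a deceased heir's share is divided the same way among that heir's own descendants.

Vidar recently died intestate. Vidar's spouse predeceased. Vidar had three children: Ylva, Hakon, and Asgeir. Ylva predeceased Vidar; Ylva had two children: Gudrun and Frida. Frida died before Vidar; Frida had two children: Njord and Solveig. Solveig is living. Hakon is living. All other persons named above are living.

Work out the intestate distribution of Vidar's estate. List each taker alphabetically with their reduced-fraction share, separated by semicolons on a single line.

There is no surviving spouse, so the entire estate passes to Vidar's descendants per stirpes.
The estate is divided into 3 equal shares of 1/3 among Ylva, Hakon, Asgeir.
Ylva predeceased; the 1/3 allotted to Ylva's branch passes to Ylva's issue by representation.
The 1/3 is divided into 2 equal shares of 1/6 among Gudrun, Frida.
Gudrun is living and takes 1/6.
Frida predeceased; the 1/6 allotted to Frida's branch passes to Frida's issue by representation.
The 1/6 is divided into 2 equal shares of 1/12 among Njord, Solveig.
Njord is living and takes 1/12.
Solveig is living and takes 1/12.
Hakon is living and takes 1/3.
Asgeir is living and takes 1/3.

Asgeir 1/3; Gudrun 1/6; Hakon 1/3; Njord 1/12; Solveig 1/12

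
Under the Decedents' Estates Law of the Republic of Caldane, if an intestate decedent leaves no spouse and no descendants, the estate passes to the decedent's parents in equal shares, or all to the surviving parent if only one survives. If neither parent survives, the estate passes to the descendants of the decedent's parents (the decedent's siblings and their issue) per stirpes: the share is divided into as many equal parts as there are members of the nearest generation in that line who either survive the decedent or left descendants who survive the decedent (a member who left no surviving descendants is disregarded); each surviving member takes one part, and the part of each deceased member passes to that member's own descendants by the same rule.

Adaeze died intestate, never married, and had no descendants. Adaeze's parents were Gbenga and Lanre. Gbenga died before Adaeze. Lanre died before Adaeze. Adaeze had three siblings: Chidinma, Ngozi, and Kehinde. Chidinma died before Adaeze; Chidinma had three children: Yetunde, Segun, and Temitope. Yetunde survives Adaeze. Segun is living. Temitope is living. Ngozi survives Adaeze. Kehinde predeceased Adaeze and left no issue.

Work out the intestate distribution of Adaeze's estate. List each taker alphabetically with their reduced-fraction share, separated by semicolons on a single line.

Ngozi 1/2; Segun 1/6; Temitope 1/6; Yetunde 1/6

Neither parent survives and there are no descendants, so the estate passes to Adaeze's siblings and their issue per stirpes.
Kehinde left no surviving issue, so that branch lapses and is disregarded.
The estate is divided into 2 equal shares of 1/2 among Chidinma, Ngozi.
Chidinma predeceased; the 1/2 allotted to Chidinma's branch passes to Chidinma's issue by representation.
The 1/2 is divided into 3 equal shares of 1/6 among Yetunde, Segun, Temitope.
Yetunde is living and takes 1/6.
Segun is living and takes 1/6.
Temitope is living and takes 1/6.
Ngozi is living and takes 1/2.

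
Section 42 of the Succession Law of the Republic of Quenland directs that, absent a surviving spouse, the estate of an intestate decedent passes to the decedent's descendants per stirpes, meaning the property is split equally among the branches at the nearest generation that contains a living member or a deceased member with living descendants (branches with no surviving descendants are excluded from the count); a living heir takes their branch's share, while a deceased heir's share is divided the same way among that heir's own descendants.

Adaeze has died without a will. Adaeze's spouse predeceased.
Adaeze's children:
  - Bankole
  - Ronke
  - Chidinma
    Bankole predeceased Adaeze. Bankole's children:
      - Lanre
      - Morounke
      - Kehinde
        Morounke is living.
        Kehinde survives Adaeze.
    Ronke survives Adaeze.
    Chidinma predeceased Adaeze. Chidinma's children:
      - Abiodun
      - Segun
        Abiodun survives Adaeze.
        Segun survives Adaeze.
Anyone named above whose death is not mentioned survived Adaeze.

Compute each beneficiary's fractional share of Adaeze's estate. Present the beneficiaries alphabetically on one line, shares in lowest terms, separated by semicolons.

Abiodun 1/6; Kehinde 1/9; Lanre 1/9; Morounke 1/9; Ronke 1/3; Segun 1/6

There is no surviving spouse, so the entire estate passes to Adaeze's descendants per stirpes.
The estate is divided into 3 equal shares of 1/3 among Bankole, Ronke, Chidinma.
Bankole predeceased; the 1/3 allotted to Bankole's branch passes to Bankole's issue by representation.
The 1/3 is divided into 3 equal shares of 1/9 among Lanre, Morounke, Kehinde.
Lanre is living and takes 1/9.
Morounke is living and takes 1/9.
Kehinde is living and takes 1/9.
Ronke is living and takes 1/3.
Chidinma predeceased; the 1/3 allotted to Chidinma's branch passes to Chidinma's issue by representation.
The 1/3 is divided into 2 equal shares of 1/6 among Abiodun, Segun.
Abiodun is living and takes 1/6.
Segun is living and takes 1/6.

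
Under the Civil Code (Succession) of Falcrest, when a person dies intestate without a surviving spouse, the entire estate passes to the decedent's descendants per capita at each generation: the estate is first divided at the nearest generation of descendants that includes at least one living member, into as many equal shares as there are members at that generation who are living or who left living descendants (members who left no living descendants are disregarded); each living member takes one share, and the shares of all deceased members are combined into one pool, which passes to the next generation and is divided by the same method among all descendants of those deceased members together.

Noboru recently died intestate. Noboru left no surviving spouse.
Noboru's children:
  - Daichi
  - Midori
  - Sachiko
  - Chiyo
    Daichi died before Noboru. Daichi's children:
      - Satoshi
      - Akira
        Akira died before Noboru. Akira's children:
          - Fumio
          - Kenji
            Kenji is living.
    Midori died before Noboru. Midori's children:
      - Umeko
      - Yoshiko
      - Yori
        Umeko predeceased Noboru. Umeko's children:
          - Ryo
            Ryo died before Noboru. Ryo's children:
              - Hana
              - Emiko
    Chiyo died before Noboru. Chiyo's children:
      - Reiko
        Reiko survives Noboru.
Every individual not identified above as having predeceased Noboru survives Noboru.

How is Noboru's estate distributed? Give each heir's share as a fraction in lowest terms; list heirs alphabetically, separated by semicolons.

Emiko 1/24; Fumio 1/12; Hana 1/24; Kenji 1/12; Reiko 1/8; Sachiko 1/4; Satoshi 1/8; Yori 1/8; Yoshiko 1/8

There is no surviving spouse, so the entire estate passes to Noboru's descendants per capita at each generation.
At generation 1 (Daichi, Midori, Sachiko, Chiyo) there are 4 shares of (1)/4 = 1/4 each.
Living: Sachiko — each takes 1/4.
Deceased: Daichi, Midori, and Chiyo. Their combined 3/4 is pooled and carried to generation 2.
At generation 2 (Satoshi, Akira, Umeko, Yoshiko, Yori, Reiko) there are 6 shares of (3/4)/6 = 1/8 each.
Living: Satoshi, Yoshiko, Yori, and Reiko — each takes 1/8.
Deceased: Akira and Umeko. Their combined 1/4 is pooled and carried to generation 3.
At generation 3 (Fumio, Kenji, Ryo) there are 3 shares of (1/4)/3 = 1/12 each.
Living: Fumio and Kenji — each takes 1/12.
Deceased: Ryo. That 1/12 share is carried to generation 4.
At generation 4 (Hana, Emiko) there are 2 shares of (1/12)/2 = 1/24 each.
Living: Hana and Emiko — each takes 1/24.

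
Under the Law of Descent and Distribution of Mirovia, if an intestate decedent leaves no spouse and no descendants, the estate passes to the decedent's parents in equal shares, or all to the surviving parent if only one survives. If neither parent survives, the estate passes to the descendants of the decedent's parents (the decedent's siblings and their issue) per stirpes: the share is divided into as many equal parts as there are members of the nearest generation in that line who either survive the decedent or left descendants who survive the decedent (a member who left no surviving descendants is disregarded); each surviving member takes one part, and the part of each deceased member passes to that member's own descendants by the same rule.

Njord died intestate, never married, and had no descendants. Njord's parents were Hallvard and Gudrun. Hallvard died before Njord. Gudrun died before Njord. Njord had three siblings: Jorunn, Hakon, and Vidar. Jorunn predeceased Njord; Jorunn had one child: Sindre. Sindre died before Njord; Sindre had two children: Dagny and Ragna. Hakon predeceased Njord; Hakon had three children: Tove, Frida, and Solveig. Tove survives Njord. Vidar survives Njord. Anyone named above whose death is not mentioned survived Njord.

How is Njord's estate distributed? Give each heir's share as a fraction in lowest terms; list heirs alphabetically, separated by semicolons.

Dagny 1/6; Frida 1/9; Ragna 1/6; Solveig 1/9; Tove 1/9; Vidar 1/3

Neither parent survives and there are no descendants, so the estate passes to Njord's siblings and their issue per stirpes.
The estate is divided into 3 equal shares of 1/3 among Jorunn, Hakon, Vidar.
Jorunn predeceased; the 1/3 allotted to Jorunn's branch passes to Jorunn's issue by representation.
Sindre's line is the sole branch at this level, so the full 1/3 passes to Sindre's issue by representation.
The 1/3 is divided into 2 equal shares of 1/6 among Dagny, Ragna.
Dagny is living and takes 1/6.
Ragna is living and takes 1/6.
Hakon predeceased; the 1/3 allotted to Hakon's branch passes to Hakon's issue by representation.
The 1/3 is divided into 3 equal shares of 1/9 among Tove, Frida, Solveig.
Tove is living and takes 1/9.
Frida is living and takes 1/9.
Solveig is living and takes 1/9.
Vidar is living and takes 1/3.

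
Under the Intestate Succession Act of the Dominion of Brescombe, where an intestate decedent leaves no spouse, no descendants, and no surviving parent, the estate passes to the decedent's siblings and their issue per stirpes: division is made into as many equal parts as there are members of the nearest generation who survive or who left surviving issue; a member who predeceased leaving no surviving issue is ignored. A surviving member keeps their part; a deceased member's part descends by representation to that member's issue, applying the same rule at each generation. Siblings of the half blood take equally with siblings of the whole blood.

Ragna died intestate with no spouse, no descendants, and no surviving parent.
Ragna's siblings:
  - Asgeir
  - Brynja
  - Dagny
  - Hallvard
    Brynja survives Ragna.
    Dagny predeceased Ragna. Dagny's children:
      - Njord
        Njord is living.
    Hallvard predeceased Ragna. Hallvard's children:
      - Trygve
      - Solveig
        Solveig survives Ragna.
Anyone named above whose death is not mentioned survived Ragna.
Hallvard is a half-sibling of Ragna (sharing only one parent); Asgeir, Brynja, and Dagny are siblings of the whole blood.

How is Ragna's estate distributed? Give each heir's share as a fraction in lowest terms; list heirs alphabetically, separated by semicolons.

No spouse, descendants, or parent survives, so the estate passes to Ragna's siblings per stirpes.
Half-blood and whole-blood siblings take equally under the stated rule.
The estate is divided into 4 equal shares of 1/4 among Asgeir, Brynja, Dagny, Hallvard.
Asgeir is living and takes 1/4.
Brynja is living and takes 1/4.
Dagny predeceased; the 1/4 allotted to Dagny's branch passes to Dagny's issue by representation.
Njord is the sole taker at this level and receives the full 1/4.
Hallvard predeceased; the 1/4 allotted to Hallvard's branch passes to Hallvard's issue by representation.
The 1/4 is divided into 2 equal shares of 1/8 among Trygve, Solveig.
Trygve is living and takes 1/8.
Solveig is living and takes 1/8.

Asgeir 1/4; Brynja 1/4; Njord 1/4; Solveig 1/8; Trygve 1/8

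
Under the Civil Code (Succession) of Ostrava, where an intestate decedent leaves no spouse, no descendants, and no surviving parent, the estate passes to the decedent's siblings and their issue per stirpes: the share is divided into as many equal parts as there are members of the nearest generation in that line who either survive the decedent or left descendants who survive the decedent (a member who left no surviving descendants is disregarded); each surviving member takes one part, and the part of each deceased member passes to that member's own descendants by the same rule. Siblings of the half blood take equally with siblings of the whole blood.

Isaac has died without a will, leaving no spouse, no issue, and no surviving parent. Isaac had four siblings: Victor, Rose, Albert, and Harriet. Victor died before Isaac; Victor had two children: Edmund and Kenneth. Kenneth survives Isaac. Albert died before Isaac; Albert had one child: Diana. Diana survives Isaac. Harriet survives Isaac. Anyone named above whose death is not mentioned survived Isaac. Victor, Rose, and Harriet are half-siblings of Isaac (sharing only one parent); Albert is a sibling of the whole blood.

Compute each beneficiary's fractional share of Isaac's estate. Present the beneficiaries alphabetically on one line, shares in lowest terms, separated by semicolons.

No spouse, descendants, or parent survives, so the estate passes to Isaac's siblings per stirpes.
Half-blood and whole-blood siblings take equally under the stated rule.
The estate is divided into 4 equal shares of 1/4 among Victor, Rose, Albert, Harriet.
Victor predeceased; the 1/4 allotted to Victor's branch passes to Victor's issue by representation.
The 1/4 is divided into 2 equal shares of 1/8 among Edmund, Kenneth.
Edmund is living and takes 1/8.
Kenneth is living and takes 1/8.
Rose is living and takes 1/4.
Albert predeceased; the 1/4 allotted to Albert's branch passes to Albert's issue by representation.
Diana is the sole taker at this level and receives the full 1/4.
Harriet is living and takes 1/4.

Diana 1/4; Edmund 1/8; Harriet 1/4; Kenneth 1/8; Rose 1/4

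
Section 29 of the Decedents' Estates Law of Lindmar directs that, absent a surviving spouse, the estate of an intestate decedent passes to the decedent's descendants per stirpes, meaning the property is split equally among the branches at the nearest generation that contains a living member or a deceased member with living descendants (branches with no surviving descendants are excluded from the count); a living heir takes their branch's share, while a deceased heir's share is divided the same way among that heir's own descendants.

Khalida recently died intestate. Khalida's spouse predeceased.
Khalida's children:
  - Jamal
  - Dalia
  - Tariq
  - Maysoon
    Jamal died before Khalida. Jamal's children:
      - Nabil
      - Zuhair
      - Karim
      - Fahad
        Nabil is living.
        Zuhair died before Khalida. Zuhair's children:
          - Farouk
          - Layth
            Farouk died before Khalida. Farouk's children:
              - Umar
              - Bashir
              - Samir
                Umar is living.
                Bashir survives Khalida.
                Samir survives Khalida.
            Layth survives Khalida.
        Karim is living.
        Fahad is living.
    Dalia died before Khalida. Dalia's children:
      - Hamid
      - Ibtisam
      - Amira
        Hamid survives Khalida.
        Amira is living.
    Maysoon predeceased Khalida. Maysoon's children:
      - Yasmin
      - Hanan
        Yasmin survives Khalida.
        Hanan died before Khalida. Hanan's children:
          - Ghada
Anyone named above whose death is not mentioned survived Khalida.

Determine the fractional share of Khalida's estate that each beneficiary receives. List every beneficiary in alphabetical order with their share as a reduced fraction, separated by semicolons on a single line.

Amira 1/12; Bashir 1/96; Fahad 1/16; Ghada 1/8; Hamid 1/12; Ibtisam 1/12; Karim 1/16; Layth 1/32; Nabil 1/16; Samir 1/96; Tariq 1/4; Umar 1/96; Yasmin 1/8

There is no surviving spouse, so the entire estate passes to Khalida's descendants per stirpes.
The estate is divided into 4 equal shares of 1/4 among Jamal, Dalia, Tariq, Maysoon.
Jamal predeceased; the 1/4 allotted to Jamal's branch passes to Jamal's issue by representation.
The 1/4 is divided into 4 equal shares of 1/16 among Nabil, Zuhair, Karim, Fahad.
Nabil is living and takes 1/16.
Zuhair predeceased; the 1/16 allotted to Zuhair's branch passes to Zuhair's issue by representation.
The 1/16 is divided into 2 equal shares of 1/32 among Farouk, Layth.
Farouk predeceased; the 1/32 allotted to Farouk's branch passes to Farouk's issue by representation.
The 1/32 is divided into 3 equal shares of 1/96 among Umar, Bashir, Samir.
Umar is living and takes 1/96.
Bashir is living and takes 1/96.
Samir is living and takes 1/96.
Layth is living and takes 1/32.
Karim is living and takes 1/16.
Fahad is living and takes 1/16.
Dalia predeceased; the 1/4 allotted to Dalia's branch passes to Dalia's issue by representation.
The 1/4 is divided into 3 equal shares of 1/12 among Hamid, Ibtisam, Amira.
Hamid is living and takes 1/12.
Ibtisam is living and takes 1/12.
Amira is living and takes 1/12.
Tariq is living and takes 1/4.
Maysoon predeceased; the 1/4 allotted to Maysoon's branch passes to Maysoon's issue by representation.
The 1/4 is divided into 2 equal shares of 1/8 among Yasmin, Hanan.
Yasmin is living and takes 1/8.
Hanan predeceased; the 1/8 allotted to Hanan's branch passes to Hanan's issue by representation.
Ghada is the sole taker at this level and receives the full 1/8.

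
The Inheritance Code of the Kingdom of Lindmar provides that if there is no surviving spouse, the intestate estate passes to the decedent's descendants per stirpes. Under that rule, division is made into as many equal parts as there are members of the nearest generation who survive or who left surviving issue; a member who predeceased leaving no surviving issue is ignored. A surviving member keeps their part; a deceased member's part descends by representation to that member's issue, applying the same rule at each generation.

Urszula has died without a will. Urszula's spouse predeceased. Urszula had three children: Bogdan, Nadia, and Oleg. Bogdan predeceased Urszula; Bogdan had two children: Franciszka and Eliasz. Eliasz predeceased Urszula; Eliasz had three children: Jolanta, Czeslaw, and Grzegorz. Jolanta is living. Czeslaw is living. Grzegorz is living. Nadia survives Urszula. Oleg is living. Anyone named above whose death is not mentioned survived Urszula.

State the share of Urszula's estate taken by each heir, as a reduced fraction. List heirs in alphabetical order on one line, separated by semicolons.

Czeslaw 1/18; Franciszka 1/6; Grzegorz 1/18; Jolanta 1/18; Nadia 1/3; Oleg 1/3

There is no surviving spouse, so the entire estate passes to Urszula's descendants per stirpes.
The estate is divided into 3 equal shares of 1/3 among Bogdan, Nadia, Oleg.
Bogdan predeceased; the 1/3 allotted to Bogdan's branch passes to Bogdan's issue by representation.
The 1/3 is divided into 2 equal shares of 1/6 among Franciszka, Eliasz.
Franciszka is living and takes 1/6.
Eliasz predeceased; the 1/6 allotted to Eliasz's branch passes to Eliasz's issue by representation.
The 1/6 is divided into 3 equal shares of 1/18 among Jolanta, Czeslaw, Grzegorz.
Jolanta is living and takes 1/18.
Czeslaw is living and takes 1/18.
Grzegorz is living and takes 1/18.
Nadia is living and takes 1/3.
Oleg is living and takes 1/3.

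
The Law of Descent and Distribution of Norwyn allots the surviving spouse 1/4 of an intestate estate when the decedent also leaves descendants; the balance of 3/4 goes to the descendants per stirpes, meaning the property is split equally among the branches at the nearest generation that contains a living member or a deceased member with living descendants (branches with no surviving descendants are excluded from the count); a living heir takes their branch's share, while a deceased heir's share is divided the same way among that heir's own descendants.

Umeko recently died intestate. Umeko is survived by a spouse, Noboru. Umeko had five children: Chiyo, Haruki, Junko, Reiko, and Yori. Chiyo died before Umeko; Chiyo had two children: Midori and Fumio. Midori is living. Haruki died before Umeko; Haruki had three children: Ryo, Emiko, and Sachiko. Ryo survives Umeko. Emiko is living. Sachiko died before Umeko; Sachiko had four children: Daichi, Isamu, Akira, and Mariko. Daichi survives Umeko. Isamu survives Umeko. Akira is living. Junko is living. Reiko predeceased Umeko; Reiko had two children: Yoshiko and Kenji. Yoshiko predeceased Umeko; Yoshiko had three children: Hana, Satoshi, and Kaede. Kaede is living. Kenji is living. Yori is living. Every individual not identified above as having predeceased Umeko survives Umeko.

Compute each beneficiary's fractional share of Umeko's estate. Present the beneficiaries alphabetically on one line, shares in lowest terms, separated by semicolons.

Akira 1/80; Daichi 1/80; Emiko 1/20; Fumio 3/40; Hana 1/40; Isamu 1/80; Junko 3/20; Kaede 1/40; Kenji 3/40; Mariko 1/80; Midori 3/40; Noboru 1/4; Ryo 1/20; Satoshi 1/40; Yori 3/20

Noboru, as surviving spouse, takes 1/4.
The remaining 3/4 passes to Umeko's descendants per stirpes.
The 3/4 is divided into 5 equal shares of 3/20 among Chiyo, Haruki, Junko, Reiko, Yori.
Chiyo predeceased; the 3/20 allotted to Chiyo's branch passes to Chiyo's issue by representation.
The 3/20 is divided into 2 equal shares of 3/40 among Midori, Fumio.
Midori is living and takes 3/40.
Fumio is living and takes 3/40.
Haruki predeceased; the 3/20 allotted to Haruki's branch passes to Haruki's issue by representation.
The 3/20 is divided into 3 equal shares of 1/20 among Ryo, Emiko, Sachiko.
Ryo is living and takes 1/20.
Emiko is living and takes 1/20.
Sachiko predeceased; the 1/20 allotted to Sachiko's branch passes to Sachiko's issue by representation.
The 1/20 is divided into 4 equal shares of 1/80 among Daichi, Isamu, Akira, Mariko.
Daichi is living and takes 1/80.
Isamu is living and takes 1/80.
Akira is living and takes 1/80.
Mariko is living and takes 1/80.
Junko is living and takes 3/20.
Reiko predeceased; the 3/20 allotted to Reiko's branch passes to Reiko's issue by representation.
The 3/20 is divided into 2 equal shares of 3/40 among Yoshiko, Kenji.
Yoshiko predeceased; the 3/40 allotted to Yoshiko's branch passes to Yoshiko's issue by representation.
The 3/40 is divided into 3 equal shares of 1/40 among Hana, Satoshi, Kaede.
Hana is living and takes 1/40.
Satoshi is living and takes 1/40.
Kaede is living and takes 1/40.
Kenji is living and takes 3/40.
Yori is living and takes 3/20.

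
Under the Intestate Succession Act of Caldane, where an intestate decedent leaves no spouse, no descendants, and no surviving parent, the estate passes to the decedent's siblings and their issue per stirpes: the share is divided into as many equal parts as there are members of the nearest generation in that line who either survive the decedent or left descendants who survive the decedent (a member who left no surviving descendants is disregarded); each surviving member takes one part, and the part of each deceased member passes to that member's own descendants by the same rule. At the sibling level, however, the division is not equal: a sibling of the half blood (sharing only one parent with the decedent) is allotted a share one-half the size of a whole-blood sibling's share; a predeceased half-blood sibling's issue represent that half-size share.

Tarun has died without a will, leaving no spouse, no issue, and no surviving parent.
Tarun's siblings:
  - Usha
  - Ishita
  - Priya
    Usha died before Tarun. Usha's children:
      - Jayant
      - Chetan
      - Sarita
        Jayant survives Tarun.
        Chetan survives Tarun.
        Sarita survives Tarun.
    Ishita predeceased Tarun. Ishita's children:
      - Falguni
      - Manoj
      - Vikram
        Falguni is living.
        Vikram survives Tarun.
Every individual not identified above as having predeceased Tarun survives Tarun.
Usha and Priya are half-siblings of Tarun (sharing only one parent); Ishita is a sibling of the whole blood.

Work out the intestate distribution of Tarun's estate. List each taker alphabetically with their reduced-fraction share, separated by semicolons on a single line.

No spouse, descendants, or parent survives, so the estate passes to Tarun's siblings per stirpes.
Half-blood siblings count for one-half the weight of whole-blood siblings at the initial division.
Dividing 1 in proportion to weights (total weight 2): Usha (weight 1/2) → 1/4; Ishita (weight 1) → 1/2; Priya (weight 1/2) → 1/4.
Usha predeceased; the 1/4 allotted to Usha's branch passes to Usha's issue by representation.
The 1/4 is divided into 3 equal shares of 1/12 among Jayant, Chetan, Sarita.
Jayant is living and takes 1/12.
Chetan is living and takes 1/12.
Sarita is living and takes 1/12.
Ishita predeceased; the 1/2 allotted to Ishita's branch passes to Ishita's issue by representation.
The 1/2 is divided into 3 equal shares of 1/6 among Falguni, Manoj, Vikram.
Falguni is living and takes 1/6.
Manoj is living and takes 1/6.
Vikram is living and takes 1/6.
Priya is living and takes 1/4.

Chetan 1/12; Falguni 1/6; Jayant 1/12; Manoj 1/6; Priya 1/4; Sarita 1/12; Vikram 1/6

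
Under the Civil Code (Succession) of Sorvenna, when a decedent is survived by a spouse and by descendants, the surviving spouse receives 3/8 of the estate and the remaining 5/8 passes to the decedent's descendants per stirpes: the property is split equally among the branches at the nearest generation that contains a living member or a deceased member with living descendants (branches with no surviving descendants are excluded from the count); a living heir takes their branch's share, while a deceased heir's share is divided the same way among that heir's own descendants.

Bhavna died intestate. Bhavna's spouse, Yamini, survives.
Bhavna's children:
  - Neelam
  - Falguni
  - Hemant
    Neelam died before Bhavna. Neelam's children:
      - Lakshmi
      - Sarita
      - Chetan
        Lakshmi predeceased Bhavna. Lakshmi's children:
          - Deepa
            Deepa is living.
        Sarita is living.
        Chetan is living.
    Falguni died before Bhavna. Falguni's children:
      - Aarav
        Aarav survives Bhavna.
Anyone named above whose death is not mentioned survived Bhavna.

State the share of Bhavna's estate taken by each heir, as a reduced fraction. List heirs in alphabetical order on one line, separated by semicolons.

Aarav 5/24; Chetan 5/72; Deepa 5/72; Hemant 5/24; Sarita 5/72; Yamini 3/8

Yamini, as surviving spouse, takes 3/8.
The remaining 5/8 passes to Bhavna's descendants per stirpes.
The 5/8 is divided into 3 equal shares of 5/24 among Neelam, Falguni, Hemant.
Neelam predeceased; the 5/24 allotted to Neelam's branch passes to Neelam's issue by representation.
The 5/24 is divided into 3 equal shares of 5/72 among Lakshmi, Sarita, Chetan.
Lakshmi predeceased; the 5/72 allotted to Lakshmi's branch passes to Lakshmi's issue by representation.
Deepa is the sole taker at this level and receives the full 5/72.
Sarita is living and takes 5/72.
Chetan is living and takes 5/72.
Falguni predeceased; the 5/24 allotted to Falguni's branch passes to Falguni's issue by representation.
Aarav is the sole taker at this level and receives the full 5/24.
Hemant is living and takes 5/24.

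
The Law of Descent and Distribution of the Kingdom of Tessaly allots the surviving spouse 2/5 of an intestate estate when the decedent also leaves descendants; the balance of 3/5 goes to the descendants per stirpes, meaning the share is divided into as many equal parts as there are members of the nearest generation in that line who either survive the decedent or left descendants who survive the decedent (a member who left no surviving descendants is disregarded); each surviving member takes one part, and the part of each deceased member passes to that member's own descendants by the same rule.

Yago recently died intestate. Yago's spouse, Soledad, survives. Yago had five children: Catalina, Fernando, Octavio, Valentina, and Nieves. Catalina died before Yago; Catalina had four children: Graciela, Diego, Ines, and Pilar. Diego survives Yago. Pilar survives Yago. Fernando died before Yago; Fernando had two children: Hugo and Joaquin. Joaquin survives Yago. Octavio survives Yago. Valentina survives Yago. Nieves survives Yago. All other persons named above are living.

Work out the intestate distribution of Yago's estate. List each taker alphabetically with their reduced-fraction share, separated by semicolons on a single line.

Soledad, as surviving spouse, takes 2/5.
The remaining 3/5 passes to Yago's descendants per stirpes.
The 3/5 is divided into 5 equal shares of 3/25 among Catalina, Fernando, Octavio, Valentina, Nieves.
Catalina predeceased; the 3/25 allotted to Catalina's branch passes to Catalina's issue by representation.
The 3/25 is divided into 4 equal shares of 3/100 among Graciela, Diego, Ines, Pilar.
Graciela is living and takes 3/100.
Diego is living and takes 3/100.
Ines is living and takes 3/100.
Pilar is living and takes 3/100.
Fernando predeceased; the 3/25 allotted to Fernando's branch passes to Fernando's issue by representation.
The 3/25 is divided into 2 equal shares of 3/50 among Hugo, Joaquin.
Hugo is living and takes 3/50.
Joaquin is living and takes 3/50.
Octavio is living and takes 3/25.
Valentina is living and takes 3/25.
Nieves is living and takes 3/25.

Diego 3/100; Graciela 3/100; Hugo 3/50; Ines 3/100; Joaquin 3/50; Nieves 3/25; Octavio 3/25; Pilar 3/100; Soledad 2/5; Valentina 3/25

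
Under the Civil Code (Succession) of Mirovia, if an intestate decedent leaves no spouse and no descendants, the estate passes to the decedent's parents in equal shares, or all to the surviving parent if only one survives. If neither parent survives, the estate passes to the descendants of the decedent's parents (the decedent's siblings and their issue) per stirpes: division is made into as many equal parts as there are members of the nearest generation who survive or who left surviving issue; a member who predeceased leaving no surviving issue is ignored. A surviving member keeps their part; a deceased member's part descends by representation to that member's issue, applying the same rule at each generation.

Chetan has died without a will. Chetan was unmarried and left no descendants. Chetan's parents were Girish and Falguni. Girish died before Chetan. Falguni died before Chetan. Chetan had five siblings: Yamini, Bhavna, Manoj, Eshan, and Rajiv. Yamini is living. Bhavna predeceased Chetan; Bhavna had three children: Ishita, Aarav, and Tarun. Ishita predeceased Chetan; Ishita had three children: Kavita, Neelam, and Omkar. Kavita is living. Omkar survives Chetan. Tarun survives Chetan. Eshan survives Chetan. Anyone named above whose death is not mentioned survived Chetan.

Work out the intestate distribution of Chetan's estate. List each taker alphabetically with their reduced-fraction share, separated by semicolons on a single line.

Neither parent survives and there are no descendants, so the estate passes to Chetan's siblings and their issue per stirpes.
The estate is divided into 5 equal shares of 1/5 among Yamini, Bhavna, Manoj, Eshan, Rajiv.
Yamini is living and takes 1/5.
Bhavna predeceased; the 1/5 allotted to Bhavna's branch passes to Bhavna's issue by representation.
The 1/5 is divided into 3 equal shares of 1/15 among Ishita, Aarav, Tarun.
Ishita predeceased; the 1/15 allotted to Ishita's branch passes to Ishita's issue by representation.
The 1/15 is divided into 3 equal shares of 1/45 among Kavita, Neelam, Omkar.
Kavita is living and takes 1/45.
Neelam is living and takes 1/45.
Omkar is living and takes 1/45.
Aarav is living and takes 1/15.
Tarun is living and takes 1/15.
Manoj is living and takes 1/5.
Eshan is living and takes 1/5.
Rajiv is living and takes 1/5.

Aarav 1/15; Eshan 1/5; Kavita 1/45; Manoj 1/5; Neelam 1/45; Omkar 1/45; Rajiv 1/5; Tarun 1/15; Yamini 1/5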